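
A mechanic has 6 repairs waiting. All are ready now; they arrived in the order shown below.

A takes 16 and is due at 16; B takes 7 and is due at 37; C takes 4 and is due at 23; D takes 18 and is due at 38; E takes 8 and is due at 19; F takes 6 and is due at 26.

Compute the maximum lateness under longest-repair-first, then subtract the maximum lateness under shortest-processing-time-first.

11

LPT (decreasing processing time): D A E B F C.
D: 0→18, due 38, lateness -20
A: 18→34, due 16, lateness 18
E: 34→42, due 19, lateness 23
B: 42→49, due 37, lateness 12
F: 49→55, due 26, lateness 29
C: 55→59, due 23, lateness 36
Maximum = 36.
SPT (increasing processing time): C F B E A D.
C: 0→4, due 23, lateness -19
F: 4→10, due 26, lateness -16
B: 10→17, due 37, lateness -20
E: 17→25, due 19, lateness 6
A: 25→41, due 16, lateness 25
D: 41→59, due 38, lateness 21
Maximum = 25.
Difference = 36 − 25 = 11.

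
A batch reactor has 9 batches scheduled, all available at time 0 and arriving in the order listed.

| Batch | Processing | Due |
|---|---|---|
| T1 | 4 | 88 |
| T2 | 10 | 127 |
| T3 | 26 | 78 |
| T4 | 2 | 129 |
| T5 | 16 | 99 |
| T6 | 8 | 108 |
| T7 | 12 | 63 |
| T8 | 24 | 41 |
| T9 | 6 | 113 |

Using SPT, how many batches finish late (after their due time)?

SPT (increasing processing time): T4 T1 T9 T6 T2 T7 T5 T8 T3.
T4: 0→2, due 129, tardiness 0
T1: 2→6, due 88, tardiness 0
T9: 6→12, due 113, tardiness 0
T6: 12→20, due 108, tardiness 0
T2: 20→30, due 127, tardiness 0
T7: 30→42, due 63, tardiness 0
T5: 42→58, due 99, tardiness 0
T8: 58→82, due 41, tardiness 41
T3: 82→108, due 78, tardiness 30
Late batches: 2.

2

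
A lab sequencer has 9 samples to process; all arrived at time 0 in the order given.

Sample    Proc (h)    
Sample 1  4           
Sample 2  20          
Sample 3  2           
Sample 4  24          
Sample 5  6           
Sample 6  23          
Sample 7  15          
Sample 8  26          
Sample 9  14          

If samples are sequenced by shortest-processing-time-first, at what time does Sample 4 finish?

108

SPT (increasing processing time): Sample 3 Sample 1 Sample 5 Sample 9 Sample 7 Sample 2 Sample 6 Sample 4 Sample 8.
Sample 3: 0→2
Sample 1: 2→6
Sample 5: 6→12
Sample 9: 12→26
Sample 7: 26→41
Sample 2: 41→61
Sample 6: 61→84
Sample 4: 84→108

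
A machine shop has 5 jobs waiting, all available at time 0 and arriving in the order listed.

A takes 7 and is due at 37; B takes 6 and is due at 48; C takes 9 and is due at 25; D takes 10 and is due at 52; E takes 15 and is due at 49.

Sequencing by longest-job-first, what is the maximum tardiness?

9

LPT (decreasing processing time): E D C A B.
E: 0→15, due 49, tardiness 0
D: 15→25, due 52, tardiness 0
C: 25→34, due 25, tardiness 9
A: 34→41, due 37, tardiness 4
B: 41→47, due 48, tardiness 0
Maximum = 9.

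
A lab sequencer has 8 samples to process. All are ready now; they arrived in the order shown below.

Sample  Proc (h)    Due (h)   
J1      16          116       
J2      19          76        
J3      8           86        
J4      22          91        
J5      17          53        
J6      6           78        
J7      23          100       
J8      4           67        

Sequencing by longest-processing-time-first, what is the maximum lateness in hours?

LPT (decreasing processing time): J7 J4 J2 J5 J1 J3 J6 J8.
J7: 0→23, due 100, lateness -77
J4: 23→45, due 91, lateness -46
J2: 45→64, due 76, lateness -12
J5: 64→81, due 53, lateness 28
J1: 81→97, due 116, lateness -19
J3: 97→105, due 86, lateness 19
J6: 105→111, due 78, lateness 33
J8: 111→115, due 67, lateness 48
Maximum = 48.

48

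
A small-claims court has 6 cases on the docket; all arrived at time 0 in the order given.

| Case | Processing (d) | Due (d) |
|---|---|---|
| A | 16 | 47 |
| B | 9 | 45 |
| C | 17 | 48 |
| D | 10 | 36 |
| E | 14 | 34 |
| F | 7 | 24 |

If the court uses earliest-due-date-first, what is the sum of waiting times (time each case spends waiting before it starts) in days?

155

EDD (increasing due date): F E D B A C.
F: waits 0, runs 0→7
E: waits 7, runs 7→21
D: waits 21, runs 21→31
B: waits 31, runs 31→40
A: waits 40, runs 40→56
C: waits 56, runs 56→73
Sum = 0+7+21+31+40+56 = 155.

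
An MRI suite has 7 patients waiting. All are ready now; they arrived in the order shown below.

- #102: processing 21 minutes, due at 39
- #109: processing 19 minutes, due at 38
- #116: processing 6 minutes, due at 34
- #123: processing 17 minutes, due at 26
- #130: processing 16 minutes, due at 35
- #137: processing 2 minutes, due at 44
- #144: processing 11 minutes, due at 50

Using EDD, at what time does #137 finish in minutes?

EDD (increasing due date): #123 #116 #130 #109 #102 #137 #144.
#123: 0→17
#116: 17→23
#130: 23→39
#109: 39→58
#102: 58→79
#137: 79→81

81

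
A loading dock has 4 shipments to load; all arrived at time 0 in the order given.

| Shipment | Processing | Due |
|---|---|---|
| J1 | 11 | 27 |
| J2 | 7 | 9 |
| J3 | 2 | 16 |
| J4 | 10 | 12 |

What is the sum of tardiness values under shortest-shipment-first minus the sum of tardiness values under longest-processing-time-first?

-32

SPT (increasing processing time): J3 J2 J4 J1.
J3: 0→2, due 16, tardiness 0
J2: 2→9, due 9, tardiness 0
J4: 9→19, due 12, tardiness 7
J1: 19→30, due 27, tardiness 3
Sum = 0+0+7+3 = 10.
LPT (decreasing processing time): J1 J4 J2 J3.
J1: 0→11, due 27, tardiness 0
J4: 11→21, due 12, tardiness 9
J2: 21→28, due 9, tardiness 19
J3: 28→30, due 16, tardiness 14
Sum = 0+9+19+14 = 42.
Difference = 10 − 42 = -32.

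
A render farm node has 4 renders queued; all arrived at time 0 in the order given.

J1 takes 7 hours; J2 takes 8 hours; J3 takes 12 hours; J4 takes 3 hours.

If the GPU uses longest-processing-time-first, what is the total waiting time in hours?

59

LPT (decreasing processing time): J3 J2 J1 J4.
J3: waits 0, runs 0→12
J2: waits 12, runs 12→20
J1: waits 20, runs 20→27
J4: waits 27, runs 27→30
Sum = 0+12+20+27 = 59.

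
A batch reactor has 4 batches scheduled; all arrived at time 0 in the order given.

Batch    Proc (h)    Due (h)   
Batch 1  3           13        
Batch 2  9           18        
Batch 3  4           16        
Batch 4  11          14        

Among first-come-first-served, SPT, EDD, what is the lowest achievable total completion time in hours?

53

FIFO (arrival order): Batch 1 Batch 2 Batch 3 Batch 4.
Batch 1: 0→3
Batch 2: 3→12
Batch 3: 12→16
Batch 4: 16→27
Sum = 3+12+16+27 = 58.
SPT (increasing processing time): Batch 1 Batch 3 Batch 2 Batch 4.
Batch 1: 0→3
Batch 3: 3→7
Batch 2: 7→16
Batch 4: 16→27
Sum = 3+7+16+27 = 53.
EDD (increasing due date): Batch 1 Batch 4 Batch 3 Batch 2.
Batch 1: 0→3
Batch 4: 3→14
Batch 3: 14→18
Batch 2: 18→27
Sum = 3+14+18+27 = 62.
FIFO 58, SPT 53, EDD 62 → minimum 53.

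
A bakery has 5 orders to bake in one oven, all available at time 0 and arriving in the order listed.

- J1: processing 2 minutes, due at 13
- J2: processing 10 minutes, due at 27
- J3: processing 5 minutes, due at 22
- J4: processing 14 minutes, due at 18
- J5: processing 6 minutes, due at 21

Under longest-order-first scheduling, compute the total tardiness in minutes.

LPT (decreasing processing time): J4 J2 J5 J3 J1.
J4: 0→14, due 18, tardiness 0
J2: 14→24, due 27, tardiness 0
J5: 24→30, due 21, tardiness 9
J3: 30→35, due 22, tardiness 13
J1: 35→37, due 13, tardiness 24
Sum = 0+0+9+13+24 = 46.

46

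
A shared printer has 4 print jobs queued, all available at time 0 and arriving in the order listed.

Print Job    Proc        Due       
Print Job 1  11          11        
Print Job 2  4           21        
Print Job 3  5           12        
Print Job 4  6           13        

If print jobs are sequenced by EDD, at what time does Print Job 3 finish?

16

EDD (increasing due date): Print Job 1 Print Job 3 Print Job 4 Print Job 2.
Print Job 1: 0→11
Print Job 3: 11→16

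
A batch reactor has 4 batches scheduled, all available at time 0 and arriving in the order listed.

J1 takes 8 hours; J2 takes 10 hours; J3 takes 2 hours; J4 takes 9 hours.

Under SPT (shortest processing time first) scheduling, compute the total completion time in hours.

SPT (increasing processing time): J3 J1 J4 J2.
J3: 0→2
J1: 2→10
J4: 10→19
J2: 19→29
Sum = 2+10+19+29 = 60.

60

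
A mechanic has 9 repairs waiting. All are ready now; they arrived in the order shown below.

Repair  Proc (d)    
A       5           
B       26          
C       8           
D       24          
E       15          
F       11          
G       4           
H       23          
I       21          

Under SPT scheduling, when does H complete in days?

87

SPT (increasing processing time): G A C F E I H D B.
G: 0→4
A: 4→9
C: 9→17
F: 17→28
E: 28→43
I: 43→64
H: 64→87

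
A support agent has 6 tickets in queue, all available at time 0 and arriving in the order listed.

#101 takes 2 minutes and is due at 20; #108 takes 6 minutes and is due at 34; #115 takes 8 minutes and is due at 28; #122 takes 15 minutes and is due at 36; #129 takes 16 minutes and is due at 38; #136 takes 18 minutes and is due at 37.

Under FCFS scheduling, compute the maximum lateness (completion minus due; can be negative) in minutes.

28

FIFO (arrival order): #101 #108 #115 #122 #129 #136.
#101: 0→2, due 20, lateness -18
#108: 2→8, due 34, lateness -26
#115: 8→16, due 28, lateness -12
#122: 16→31, due 36, lateness -5
#129: 31→47, due 38, lateness 9
#136: 47→65, due 37, lateness 28
Maximum = 28.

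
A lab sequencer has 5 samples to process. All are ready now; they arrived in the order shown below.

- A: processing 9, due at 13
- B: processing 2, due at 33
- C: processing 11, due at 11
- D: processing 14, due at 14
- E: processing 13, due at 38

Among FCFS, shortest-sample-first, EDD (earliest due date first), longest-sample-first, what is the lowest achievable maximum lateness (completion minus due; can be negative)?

FIFO (arrival order): A B C D E.
A: 0→9, due 13, lateness -4
B: 9→11, due 33, lateness -22
C: 11→22, due 11, lateness 11
D: 22→36, due 14, lateness 22
E: 36→49, due 38, lateness 11
Maximum = 22.
SPT (increasing processing time): B A C E D.
B: 0→2, due 33, lateness -31
A: 2→11, due 13, lateness -2
C: 11→22, due 11, lateness 11
E: 22→35, due 38, lateness -3
D: 35→49, due 14, lateness 35
Maximum = 35.
EDD (increasing due date): C A D B E.
C: 0→11, due 11, lateness 0
A: 11→20, due 13, lateness 7
D: 20→34, due 14, lateness 20
B: 34→36, due 33, lateness 3
E: 36→49, due 38, lateness 11
Maximum = 20.
LPT (decreasing processing time): D E C A B.
D: 0→14, due 14, lateness 0
E: 14→27, due 38, lateness -11
C: 27→38, due 11, lateness 27
A: 38→47, due 13, lateness 34
B: 47→49, due 33, lateness 16
Maximum = 34.
FIFO 22, SPT 35, EDD 20, LPT 34 → minimum 20.

20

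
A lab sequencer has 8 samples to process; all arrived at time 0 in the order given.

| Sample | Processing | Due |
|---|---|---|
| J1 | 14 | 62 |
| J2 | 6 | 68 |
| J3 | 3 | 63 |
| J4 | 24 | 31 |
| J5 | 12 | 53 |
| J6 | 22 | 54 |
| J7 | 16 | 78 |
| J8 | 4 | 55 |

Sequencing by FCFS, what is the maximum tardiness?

FIFO (arrival order): J1 J2 J3 J4 J5 J6 J7 J8.
J1: 0→14, due 62, tardiness 0
J2: 14→20, due 68, tardiness 0
J3: 20→23, due 63, tardiness 0
J4: 23→47, due 31, tardiness 16
J5: 47→59, due 53, tardiness 6
J6: 59→81, due 54, tardiness 27
J7: 81→97, due 78, tardiness 19
J8: 97→101, due 55, tardiness 46
Maximum = 46.

46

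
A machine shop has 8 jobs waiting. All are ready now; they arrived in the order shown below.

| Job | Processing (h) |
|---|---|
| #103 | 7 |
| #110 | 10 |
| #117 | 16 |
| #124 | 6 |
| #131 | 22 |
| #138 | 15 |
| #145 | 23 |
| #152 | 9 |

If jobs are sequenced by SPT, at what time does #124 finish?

6

SPT (increasing processing time): #124 #103 #152 #110 #138 #117 #131 #145.
#124: 0→6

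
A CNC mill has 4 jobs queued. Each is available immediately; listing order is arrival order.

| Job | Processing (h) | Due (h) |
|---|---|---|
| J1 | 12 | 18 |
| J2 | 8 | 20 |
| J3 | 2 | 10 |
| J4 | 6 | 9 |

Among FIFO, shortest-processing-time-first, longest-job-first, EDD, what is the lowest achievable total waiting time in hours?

26

FIFO (arrival order): J1 J2 J3 J4.
J1: waits 0, runs 0→12
J2: waits 12, runs 12→20
J3: waits 20, runs 20→22
J4: waits 22, runs 22→28
Sum = 0+12+20+22 = 54.
SPT (increasing processing time): J3 J4 J2 J1.
J3: waits 0, runs 0→2
J4: waits 2, runs 2→8
J2: waits 8, runs 8→16
J1: waits 16, runs 16→28
Sum = 0+2+8+16 = 26.
LPT (decreasing processing time): J1 J2 J4 J3.
J1: waits 0, runs 0→12
J2: waits 12, runs 12→20
J4: waits 20, runs 20→26
J3: waits 26, runs 26→28
Sum = 0+12+20+26 = 58.
EDD (increasing due date): J4 J3 J1 J2.
J4: waits 0, runs 0→6
J3: waits 6, runs 6→8
J1: waits 8, runs 8→20
J2: waits 20, runs 20→28
Sum = 0+6+8+20 = 34.
FIFO 54, SPT 26, LPT 58, EDD 34 → minimum 26.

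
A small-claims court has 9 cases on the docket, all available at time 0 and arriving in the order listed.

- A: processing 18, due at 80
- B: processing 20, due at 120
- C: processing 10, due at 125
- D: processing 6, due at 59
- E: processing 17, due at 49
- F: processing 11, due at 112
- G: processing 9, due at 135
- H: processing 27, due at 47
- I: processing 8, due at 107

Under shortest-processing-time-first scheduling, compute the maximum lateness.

79

SPT (increasing processing time): D I G C F E A B H.
D: 0→6, due 59, lateness -53
I: 6→14, due 107, lateness -93
G: 14→23, due 135, lateness -112
C: 23→33, due 125, lateness -92
F: 33→44, due 112, lateness -68
E: 44→61, due 49, lateness 12
A: 61→79, due 80, lateness -1
B: 79→99, due 120, lateness -21
H: 99→126, due 47, lateness 79
Maximum = 79.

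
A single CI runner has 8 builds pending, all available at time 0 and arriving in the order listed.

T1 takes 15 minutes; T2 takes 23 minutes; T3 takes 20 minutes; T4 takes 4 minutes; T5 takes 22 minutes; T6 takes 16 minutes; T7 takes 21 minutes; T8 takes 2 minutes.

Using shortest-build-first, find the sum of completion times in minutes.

424

SPT (increasing processing time): T8 T4 T1 T6 T3 T7 T5 T2.
T8: 0→2
T4: 2→6
T1: 6→21
T6: 21→37
T3: 37→57
T7: 57→78
T5: 78→100
T2: 100→123
Sum = 2+6+21+37+57+78+100+123 = 424.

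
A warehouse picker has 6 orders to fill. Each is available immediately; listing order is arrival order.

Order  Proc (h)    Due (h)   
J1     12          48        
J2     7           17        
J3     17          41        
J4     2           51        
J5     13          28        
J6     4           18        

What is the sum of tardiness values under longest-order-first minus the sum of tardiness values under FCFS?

LPT (decreasing processing time): J3 J5 J1 J2 J6 J4.
J3: 0→17, due 41, tardiness 0
J5: 17→30, due 28, tardiness 2
J1: 30→42, due 48, tardiness 0
J2: 42→49, due 17, tardiness 32
J6: 49→53, due 18, tardiness 35
J4: 53→55, due 51, tardiness 4
Sum = 0+2+0+32+35+4 = 73.
FIFO (arrival order): J1 J2 J3 J4 J5 J6.
J1: 0→12, due 48, tardiness 0
J2: 12→19, due 17, tardiness 2
J3: 19→36, due 41, tardiness 0
J4: 36→38, due 51, tardiness 0
J5: 38→51, due 28, tardiness 23
J6: 51→55, due 18, tardiness 37
Sum = 0+2+0+0+23+37 = 62.
Difference = 73 − 62 = 11.

11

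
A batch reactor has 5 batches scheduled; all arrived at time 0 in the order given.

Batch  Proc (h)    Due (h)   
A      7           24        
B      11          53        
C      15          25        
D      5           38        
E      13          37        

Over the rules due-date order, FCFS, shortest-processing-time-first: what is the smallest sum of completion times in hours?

EDD (increasing due date): A C E D B.
A: 0→7
C: 7→22
E: 22→35
D: 35→40
B: 40→51
Sum = 7+22+35+40+51 = 155.
FIFO (arrival order): A B C D E.
A: 0→7
B: 7→18
C: 18→33
D: 33→38
E: 38→51
Sum = 7+18+33+38+51 = 147.
SPT (increasing processing time): D A B E C.
D: 0→5
A: 5→12
B: 12→23
E: 23→36
C: 36→51
Sum = 5+12+23+36+51 = 127.
EDD 155, FIFO 147, SPT 127 → minimum 127.

127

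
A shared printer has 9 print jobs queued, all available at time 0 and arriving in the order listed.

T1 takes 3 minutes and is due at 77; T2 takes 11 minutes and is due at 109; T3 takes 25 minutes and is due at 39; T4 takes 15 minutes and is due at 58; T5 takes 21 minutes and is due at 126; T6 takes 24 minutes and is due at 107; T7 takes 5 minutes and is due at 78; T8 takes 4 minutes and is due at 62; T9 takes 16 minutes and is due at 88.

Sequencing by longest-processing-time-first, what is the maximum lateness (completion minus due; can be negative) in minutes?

LPT (decreasing processing time): T3 T6 T5 T9 T4 T2 T7 T8 T1.
T3: 0→25, due 39, lateness -14
T6: 25→49, due 107, lateness -58
T5: 49→70, due 126, lateness -56
T9: 70→86, due 88, lateness -2
T4: 86→101, due 58, lateness 43
T2: 101→112, due 109, lateness 3
T7: 112→117, due 78, lateness 39
T8: 117→121, due 62, lateness 59
T1: 121→124, due 77, lateness 47
Maximum = 59.

59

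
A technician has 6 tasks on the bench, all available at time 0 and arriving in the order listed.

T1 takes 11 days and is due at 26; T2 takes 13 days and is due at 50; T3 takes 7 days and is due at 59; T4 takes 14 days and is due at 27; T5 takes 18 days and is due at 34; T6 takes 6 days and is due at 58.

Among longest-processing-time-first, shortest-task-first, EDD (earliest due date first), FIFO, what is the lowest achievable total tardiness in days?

29

LPT (decreasing processing time): T5 T4 T2 T1 T3 T6.
T5: 0→18, due 34, tardiness 0
T4: 18→32, due 27, tardiness 5
T2: 32→45, due 50, tardiness 0
T1: 45→56, due 26, tardiness 30
T3: 56→63, due 59, tardiness 4
T6: 63→69, due 58, tardiness 11
Sum = 0+5+0+30+4+11 = 50.
SPT (increasing processing time): T6 T3 T1 T2 T4 T5.
T6: 0→6, due 58, tardiness 0
T3: 6→13, due 59, tardiness 0
T1: 13→24, due 26, tardiness 0
T2: 24→37, due 50, tardiness 0
T4: 37→51, due 27, tardiness 24
T5: 51→69, due 34, tardiness 35
Sum = 0+0+0+0+24+35 = 59.
EDD (increasing due date): T1 T4 T5 T2 T6 T3.
T1: 0→11, due 26, tardiness 0
T4: 11→25, due 27, tardiness 0
T5: 25→43, due 34, tardiness 9
T2: 43→56, due 50, tardiness 6
T6: 56→62, due 58, tardiness 4
T3: 62→69, due 59, tardiness 10
Sum = 0+0+9+6+4+10 = 29.
FIFO (arrival order): T1 T2 T3 T4 T5 T6.
T1: 0→11, due 26, tardiness 0
T2: 11→24, due 50, tardiness 0
T3: 24→31, due 59, tardiness 0
T4: 31→45, due 27, tardiness 18
T5: 45→63, due 34, tardiness 29
T6: 63→69, due 58, tardiness 11
Sum = 0+0+0+18+29+11 = 58.
LPT 50, SPT 59, EDD 29, FIFO 58 → minimum 29.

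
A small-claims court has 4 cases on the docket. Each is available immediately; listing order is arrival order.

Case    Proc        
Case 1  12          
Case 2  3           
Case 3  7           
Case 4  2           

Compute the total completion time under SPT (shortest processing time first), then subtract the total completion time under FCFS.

-30

SPT (increasing processing time): Case 4 Case 2 Case 3 Case 1.
Case 4: 0→2
Case 2: 2→5
Case 3: 5→12
Case 1: 12→24
Sum = 2+5+12+24 = 43.
FIFO (arrival order): Case 1 Case 2 Case 3 Case 4.
Case 1: 0→12
Case 2: 12→15
Case 3: 15→22
Case 4: 22→24
Sum = 12+15+22+24 = 73.
Difference = 43 − 73 = -30.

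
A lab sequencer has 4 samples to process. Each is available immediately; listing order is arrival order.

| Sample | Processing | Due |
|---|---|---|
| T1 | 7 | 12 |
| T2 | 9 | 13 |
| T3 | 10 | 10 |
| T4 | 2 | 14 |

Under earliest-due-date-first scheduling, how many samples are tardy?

EDD (increasing due date): T3 T1 T2 T4.
T3: 0→10, due 10, tardiness 0
T1: 10→17, due 12, tardiness 5
T2: 17→26, due 13, tardiness 13
T4: 26→28, due 14, tardiness 14
Late samples: 3.

3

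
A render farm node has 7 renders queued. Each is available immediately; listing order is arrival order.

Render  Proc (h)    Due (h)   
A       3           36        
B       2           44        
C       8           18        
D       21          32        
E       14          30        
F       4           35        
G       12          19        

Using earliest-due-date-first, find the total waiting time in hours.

238

EDD (increasing due date): C G E D F A B.
C: waits 0, runs 0→8
G: waits 8, runs 8→20
E: waits 20, runs 20→34
D: waits 34, runs 34→55
F: waits 55, runs 55→59
A: waits 59, runs 59→62
B: waits 62, runs 62→64
Sum = 0+8+20+34+55+59+62 = 238.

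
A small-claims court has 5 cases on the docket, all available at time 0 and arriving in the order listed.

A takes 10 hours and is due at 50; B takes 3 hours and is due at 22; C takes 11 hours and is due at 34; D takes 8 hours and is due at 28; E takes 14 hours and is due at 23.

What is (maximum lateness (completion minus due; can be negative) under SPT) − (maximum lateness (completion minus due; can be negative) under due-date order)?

21

SPT (increasing processing time): B D A C E.
B: 0→3, due 22, lateness -19
D: 3→11, due 28, lateness -17
A: 11→21, due 50, lateness -29
C: 21→32, due 34, lateness -2
E: 32→46, due 23, lateness 23
Maximum = 23.
EDD (increasing due date): B E D C A.
B: 0→3, due 22, lateness -19
E: 3→17, due 23, lateness -6
D: 17→25, due 28, lateness -3
C: 25→36, due 34, lateness 2
A: 36→46, due 50, lateness -4
Maximum = 2.
Difference = 23 − 2 = 21.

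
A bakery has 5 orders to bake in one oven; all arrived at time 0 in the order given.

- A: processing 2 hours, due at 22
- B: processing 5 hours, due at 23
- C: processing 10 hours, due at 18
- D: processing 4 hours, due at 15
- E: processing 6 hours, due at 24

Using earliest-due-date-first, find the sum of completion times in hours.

82

EDD (increasing due date): D C A B E.
D: 0→4
C: 4→14
A: 14→16
B: 16→21
E: 21→27
Sum = 4+14+16+21+27 = 82.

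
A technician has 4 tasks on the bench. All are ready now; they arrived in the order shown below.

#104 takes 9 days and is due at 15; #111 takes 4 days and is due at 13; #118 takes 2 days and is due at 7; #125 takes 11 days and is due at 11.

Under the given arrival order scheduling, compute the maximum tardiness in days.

15

FIFO (arrival order): #104 #111 #118 #125.
#104: 0→9, due 15, tardiness 0
#111: 9→13, due 13, tardiness 0
#118: 13→15, due 7, tardiness 8
#125: 15→26, due 11, tardiness 15
Maximum = 15.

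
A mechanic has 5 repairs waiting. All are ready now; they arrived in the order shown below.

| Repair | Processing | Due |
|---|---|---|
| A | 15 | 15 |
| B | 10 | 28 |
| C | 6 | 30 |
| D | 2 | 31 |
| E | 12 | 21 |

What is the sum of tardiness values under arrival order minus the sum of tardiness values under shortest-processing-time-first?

-12

FIFO (arrival order): A B C D E.
A: 0→15, due 15, tardiness 0
B: 15→25, due 28, tardiness 0
C: 25→31, due 30, tardiness 1
D: 31→33, due 31, tardiness 2
E: 33→45, due 21, tardiness 24
Sum = 0+0+1+2+24 = 27.
SPT (increasing processing time): D C B E A.
D: 0→2, due 31, tardiness 0
C: 2→8, due 30, tardiness 0
B: 8→18, due 28, tardiness 0
E: 18→30, due 21, tardiness 9
A: 30→45, due 15, tardiness 30
Sum = 0+0+0+9+30 = 39.
Difference = 27 − 39 = -12.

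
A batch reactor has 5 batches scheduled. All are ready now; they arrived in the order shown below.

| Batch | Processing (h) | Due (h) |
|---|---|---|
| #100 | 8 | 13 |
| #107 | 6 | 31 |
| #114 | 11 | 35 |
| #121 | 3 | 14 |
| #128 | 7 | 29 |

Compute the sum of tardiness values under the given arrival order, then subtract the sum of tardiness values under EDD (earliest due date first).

20

FIFO (arrival order): #100 #107 #114 #121 #128.
#100: 0→8, due 13, tardiness 0
#107: 8→14, due 31, tardiness 0
#114: 14→25, due 35, tardiness 0
#121: 25→28, due 14, tardiness 14
#128: 28→35, due 29, tardiness 6
Sum = 0+0+0+14+6 = 20.
EDD (increasing due date): #100 #121 #128 #107 #114.
#100: 0→8, due 13, tardiness 0
#121: 8→11, due 14, tardiness 0
#128: 11→18, due 29, tardiness 0
#107: 18→24, due 31, tardiness 0
#114: 24→35, due 35, tardiness 0
Sum = 0+0+0+0+0 = 0.
Difference = 20 − 0 = 20.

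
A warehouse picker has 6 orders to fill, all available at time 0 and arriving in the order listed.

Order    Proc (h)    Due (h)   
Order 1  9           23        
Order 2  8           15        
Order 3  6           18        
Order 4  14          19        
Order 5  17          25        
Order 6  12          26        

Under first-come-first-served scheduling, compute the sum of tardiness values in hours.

94

FIFO (arrival order): Order 1 Order 2 Order 3 Order 4 Order 5 Order 6.
Order 1: 0→9, due 23, tardiness 0
Order 2: 9→17, due 15, tardiness 2
Order 3: 17→23, due 18, tardiness 5
Order 4: 23→37, due 19, tardiness 18
Order 5: 37→54, due 25, tardiness 29
Order 6: 54→66, due 26, tardiness 40
Sum = 0+2+5+18+29+40 = 94.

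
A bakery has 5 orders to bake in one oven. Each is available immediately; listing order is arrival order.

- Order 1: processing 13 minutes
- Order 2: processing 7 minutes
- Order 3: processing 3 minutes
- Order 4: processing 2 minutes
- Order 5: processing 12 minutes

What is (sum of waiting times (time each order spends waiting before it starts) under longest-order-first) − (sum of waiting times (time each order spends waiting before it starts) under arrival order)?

LPT (decreasing processing time): Order 1 Order 5 Order 2 Order 3 Order 4.
Order 1: waits 0, runs 0→13
Order 5: waits 13, runs 13→25
Order 2: waits 25, runs 25→32
Order 3: waits 32, runs 32→35
Order 4: waits 35, runs 35→37
Sum = 0+13+25+32+35 = 105.
FIFO (arrival order): Order 1 Order 2 Order 3 Order 4 Order 5.
Order 1: waits 0, runs 0→13
Order 2: waits 13, runs 13→20
Order 3: waits 20, runs 20→23
Order 4: waits 23, runs 23→25
Order 5: waits 25, runs 25→37
Sum = 0+13+20+23+25 = 81.
Difference = 105 − 81 = 24.

24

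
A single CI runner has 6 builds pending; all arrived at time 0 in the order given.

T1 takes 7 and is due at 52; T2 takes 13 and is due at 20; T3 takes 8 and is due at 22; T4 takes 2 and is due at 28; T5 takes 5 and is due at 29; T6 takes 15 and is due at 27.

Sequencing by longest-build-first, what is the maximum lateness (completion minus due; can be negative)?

22

LPT (decreasing processing time): T6 T2 T3 T1 T5 T4.
T6: 0→15, due 27, lateness -12
T2: 15→28, due 20, lateness 8
T3: 28→36, due 22, lateness 14
T1: 36→43, due 52, lateness -9
T5: 43→48, due 29, lateness 19
T4: 48→50, due 28, lateness 22
Maximum = 22.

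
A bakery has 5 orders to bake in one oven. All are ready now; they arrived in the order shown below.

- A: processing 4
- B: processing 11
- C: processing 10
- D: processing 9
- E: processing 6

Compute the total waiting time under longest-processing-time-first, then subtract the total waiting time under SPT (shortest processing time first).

LPT (decreasing processing time): B C D E A.
B: waits 0, runs 0→11
C: waits 11, runs 11→21
D: waits 21, runs 21→30
E: waits 30, runs 30→36
A: waits 36, runs 36→40
Sum = 0+11+21+30+36 = 98.
SPT (increasing processing time): A E D C B.
A: waits 0, runs 0→4
E: waits 4, runs 4→10
D: waits 10, runs 10→19
C: waits 19, runs 19→29
B: waits 29, runs 29→40
Sum = 0+4+10+19+29 = 62.
Difference = 98 − 62 = 36.

36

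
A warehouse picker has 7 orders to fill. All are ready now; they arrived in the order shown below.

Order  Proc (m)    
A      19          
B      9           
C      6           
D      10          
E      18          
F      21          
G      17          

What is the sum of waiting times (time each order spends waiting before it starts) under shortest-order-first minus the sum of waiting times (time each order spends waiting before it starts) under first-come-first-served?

-43

SPT (increasing processing time): C B D G E A F.
C: waits 0, runs 0→6
B: waits 6, runs 6→15
D: waits 15, runs 15→25
G: waits 25, runs 25→42
E: waits 42, runs 42→60
A: waits 60, runs 60→79
F: waits 79, runs 79→100
Sum = 0+6+15+25+42+60+79 = 227.
FIFO (arrival order): A B C D E F G.
A: waits 0, runs 0→19
B: waits 19, runs 19→28
C: waits 28, runs 28→34
D: waits 34, runs 34→44
E: waits 44, runs 44→62
F: waits 62, runs 62→83
G: waits 83, runs 83→100
Sum = 0+19+28+34+44+62+83 = 270.
Difference = 227 − 270 = -43.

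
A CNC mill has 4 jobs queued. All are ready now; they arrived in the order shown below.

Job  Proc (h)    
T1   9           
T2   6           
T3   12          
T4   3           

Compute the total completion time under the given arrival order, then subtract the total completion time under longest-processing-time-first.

FIFO (arrival order): T1 T2 T3 T4.
T1: 0→9
T2: 9→15
T3: 15→27
T4: 27→30
Sum = 9+15+27+30 = 81.
LPT (decreasing processing time): T3 T1 T2 T4.
T3: 0→12
T1: 12→21
T2: 21→27
T4: 27→30
Sum = 12+21+27+30 = 90.
Difference = 81 − 90 = -9.

-9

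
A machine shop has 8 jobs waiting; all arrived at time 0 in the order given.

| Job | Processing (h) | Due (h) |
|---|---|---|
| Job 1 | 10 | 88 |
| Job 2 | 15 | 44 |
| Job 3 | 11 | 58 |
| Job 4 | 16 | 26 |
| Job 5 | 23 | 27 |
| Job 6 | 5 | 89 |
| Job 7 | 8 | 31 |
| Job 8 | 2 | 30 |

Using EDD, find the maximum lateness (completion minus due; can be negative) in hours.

EDD (increasing due date): Job 4 Job 5 Job 8 Job 7 Job 2 Job 3 Job 1 Job 6.
Job 4: 0→16, due 26, lateness -10
Job 5: 16→39, due 27, lateness 12
Job 8: 39→41, due 30, lateness 11
Job 7: 41→49, due 31, lateness 18
Job 2: 49→64, due 44, lateness 20
Job 3: 64→75, due 58, lateness 17
Job 1: 75→85, due 88, lateness -3
Job 6: 85→90, due 89, lateness 1
Maximum = 20.

20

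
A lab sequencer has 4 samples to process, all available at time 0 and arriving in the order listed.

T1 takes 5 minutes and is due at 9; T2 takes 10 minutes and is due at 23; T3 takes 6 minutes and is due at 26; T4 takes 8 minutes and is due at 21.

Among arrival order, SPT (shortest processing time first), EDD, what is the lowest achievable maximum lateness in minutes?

FIFO (arrival order): T1 T2 T3 T4.
T1: 0→5, due 9, lateness -4
T2: 5→15, due 23, lateness -8
T3: 15→21, due 26, lateness -5
T4: 21→29, due 21, lateness 8
Maximum = 8.
SPT (increasing processing time): T1 T3 T4 T2.
T1: 0→5, due 9, lateness -4
T3: 5→11, due 26, lateness -15
T4: 11→19, due 21, lateness -2
T2: 19→29, due 23, lateness 6
Maximum = 6.
EDD (increasing due date): T1 T4 T2 T3.
T1: 0→5, due 9, lateness -4
T4: 5→13, due 21, lateness -8
T2: 13→23, due 23, lateness 0
T3: 23→29, due 26, lateness 3
Maximum = 3.
FIFO 8, SPT 6, EDD 3 → minimum 3.

3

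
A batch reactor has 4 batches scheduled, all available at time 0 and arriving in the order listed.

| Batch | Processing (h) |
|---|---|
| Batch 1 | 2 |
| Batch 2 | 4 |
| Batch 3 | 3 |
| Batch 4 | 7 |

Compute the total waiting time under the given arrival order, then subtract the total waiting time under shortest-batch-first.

FIFO (arrival order): Batch 1 Batch 2 Batch 3 Batch 4.
Batch 1: waits 0, runs 0→2
Batch 2: waits 2, runs 2→6
Batch 3: waits 6, runs 6→9
Batch 4: waits 9, runs 9→16
Sum = 0+2+6+9 = 17.
SPT (increasing processing time): Batch 1 Batch 3 Batch 2 Batch 4.
Batch 1: waits 0, runs 0→2
Batch 3: waits 2, runs 2→5
Batch 2: waits 5, runs 5→9
Batch 4: waits 9, runs 9→16
Sum = 0+2+5+9 = 16.
Difference = 17 − 16 = 1.

1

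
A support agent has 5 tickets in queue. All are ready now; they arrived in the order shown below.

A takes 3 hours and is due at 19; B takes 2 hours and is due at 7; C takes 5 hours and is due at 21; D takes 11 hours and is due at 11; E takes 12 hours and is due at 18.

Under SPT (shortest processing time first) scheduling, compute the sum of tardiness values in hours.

SPT (increasing processing time): B A C D E.
B: 0→2, due 7, tardiness 0
A: 2→5, due 19, tardiness 0
C: 5→10, due 21, tardiness 0
D: 10→21, due 11, tardiness 10
E: 21→33, due 18, tardiness 15
Sum = 0+0+0+10+15 = 25.

25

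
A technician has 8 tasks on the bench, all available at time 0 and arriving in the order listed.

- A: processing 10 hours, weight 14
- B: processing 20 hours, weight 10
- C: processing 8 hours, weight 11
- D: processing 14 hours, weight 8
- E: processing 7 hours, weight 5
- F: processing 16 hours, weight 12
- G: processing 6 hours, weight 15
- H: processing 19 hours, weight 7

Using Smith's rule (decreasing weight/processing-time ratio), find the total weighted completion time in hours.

WSPT (decreasing weight/processing-time ratio): G A C F E D B H.
G: finishes 6, weight 15, w·C = 90
A: finishes 16, weight 14, w·C = 224
C: finishes 24, weight 11, w·C = 264
F: finishes 40, weight 12, w·C = 480
E: finishes 47, weight 5, w·C = 235
D: finishes 61, weight 8, w·C = 488
B: finishes 81, weight 10, w·C = 810
H: finishes 100, weight 7, w·C = 700
Sum = 90+224+264+480+235+488+810+700 = 3291.

3291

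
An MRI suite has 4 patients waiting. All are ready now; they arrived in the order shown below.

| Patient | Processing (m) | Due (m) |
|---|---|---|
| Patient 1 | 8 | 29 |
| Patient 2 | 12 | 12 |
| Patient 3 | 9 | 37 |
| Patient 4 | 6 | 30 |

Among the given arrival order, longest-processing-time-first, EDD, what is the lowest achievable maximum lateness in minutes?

0

FIFO (arrival order): Patient 1 Patient 2 Patient 3 Patient 4.
Patient 1: 0→8, due 29, lateness -21
Patient 2: 8→20, due 12, lateness 8
Patient 3: 20→29, due 37, lateness -8
Patient 4: 29→35, due 30, lateness 5
Maximum = 8.
LPT (decreasing processing time): Patient 2 Patient 3 Patient 1 Patient 4.
Patient 2: 0→12, due 12, lateness 0
Patient 3: 12→21, due 37, lateness -16
Patient 1: 21→29, due 29, lateness 0
Patient 4: 29→35, due 30, lateness 5
Maximum = 5.
EDD (increasing due date): Patient 2 Patient 1 Patient 4 Patient 3.
Patient 2: 0→12, due 12, lateness 0
Patient 1: 12→20, due 29, lateness -9
Patient 4: 20→26, due 30, lateness -4
Patient 3: 26→35, due 37, lateness -2
Maximum = 0.
FIFO 8, LPT 5, EDD 0 → minimum 0.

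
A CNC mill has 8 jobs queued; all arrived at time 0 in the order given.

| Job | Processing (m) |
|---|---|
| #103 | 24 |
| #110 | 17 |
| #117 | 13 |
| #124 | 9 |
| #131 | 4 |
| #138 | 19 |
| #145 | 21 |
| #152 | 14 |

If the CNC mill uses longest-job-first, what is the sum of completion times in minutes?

LPT (decreasing processing time): #103 #145 #138 #110 #152 #117 #124 #131.
#103: 0→24
#145: 24→45
#138: 45→64
#110: 64→81
#152: 81→95
#117: 95→108
#124: 108→117
#131: 117→121
Sum = 24+45+64+81+95+108+117+121 = 655.

655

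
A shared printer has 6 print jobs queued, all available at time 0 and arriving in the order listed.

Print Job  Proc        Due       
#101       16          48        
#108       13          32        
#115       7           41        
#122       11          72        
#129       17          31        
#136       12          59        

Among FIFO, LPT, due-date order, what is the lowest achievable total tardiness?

15

FIFO (arrival order): #101 #108 #115 #122 #129 #136.
#101: 0→16, due 48, tardiness 0
#108: 16→29, due 32, tardiness 0
#115: 29→36, due 41, tardiness 0
#122: 36→47, due 72, tardiness 0
#129: 47→64, due 31, tardiness 33
#136: 64→76, due 59, tardiness 17
Sum = 0+0+0+0+33+17 = 50.
LPT (decreasing processing time): #129 #101 #108 #136 #122 #115.
#129: 0→17, due 31, tardiness 0
#101: 17→33, due 48, tardiness 0
#108: 33→46, due 32, tardiness 14
#136: 46→58, due 59, tardiness 0
#122: 58→69, due 72, tardiness 0
#115: 69→76, due 41, tardiness 35
Sum = 0+0+14+0+0+35 = 49.
EDD (increasing due date): #129 #108 #115 #101 #136 #122.
#129: 0→17, due 31, tardiness 0
#108: 17→30, due 32, tardiness 0
#115: 30→37, due 41, tardiness 0
#101: 37→53, due 48, tardiness 5
#136: 53→65, due 59, tardiness 6
#122: 65→76, due 72, tardiness 4
Sum = 0+0+0+5+6+4 = 15.
FIFO 50, LPT 49, EDD 15 → minimum 15.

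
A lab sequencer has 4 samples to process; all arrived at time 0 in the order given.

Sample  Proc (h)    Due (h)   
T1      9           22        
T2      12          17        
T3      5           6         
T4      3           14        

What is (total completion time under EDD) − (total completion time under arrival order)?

-23

EDD (increasing due date): T3 T4 T2 T1.
T3: 0→5
T4: 5→8
T2: 8→20
T1: 20→29
Sum = 5+8+20+29 = 62.
FIFO (arrival order): T1 T2 T3 T4.
T1: 0→9
T2: 9→21
T3: 21→26
T4: 26→29
Sum = 9+21+26+29 = 85.
Difference = 62 − 85 = -23.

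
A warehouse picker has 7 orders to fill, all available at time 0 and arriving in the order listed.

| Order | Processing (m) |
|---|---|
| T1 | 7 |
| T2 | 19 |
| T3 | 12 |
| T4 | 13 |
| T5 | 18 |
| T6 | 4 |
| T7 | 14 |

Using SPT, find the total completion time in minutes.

SPT (increasing processing time): T6 T1 T3 T4 T7 T5 T2.
T6: 0→4
T1: 4→11
T3: 11→23
T4: 23→36
T7: 36→50
T5: 50→68
T2: 68→87
Sum = 4+11+23+36+50+68+87 = 279.

279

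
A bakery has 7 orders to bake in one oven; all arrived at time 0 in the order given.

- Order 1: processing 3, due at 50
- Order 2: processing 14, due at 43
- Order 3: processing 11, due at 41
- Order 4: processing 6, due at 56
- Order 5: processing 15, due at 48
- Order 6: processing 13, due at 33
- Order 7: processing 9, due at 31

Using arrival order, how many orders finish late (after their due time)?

FIFO (arrival order): Order 1 Order 2 Order 3 Order 4 Order 5 Order 6 Order 7.
Order 1: 0→3, due 50, tardiness 0
Order 2: 3→17, due 43, tardiness 0
Order 3: 17→28, due 41, tardiness 0
Order 4: 28→34, due 56, tardiness 0
Order 5: 34→49, due 48, tardiness 1
Order 6: 49→62, due 33, tardiness 29
Order 7: 62→71, due 31, tardiness 40
Late orders: 3.

3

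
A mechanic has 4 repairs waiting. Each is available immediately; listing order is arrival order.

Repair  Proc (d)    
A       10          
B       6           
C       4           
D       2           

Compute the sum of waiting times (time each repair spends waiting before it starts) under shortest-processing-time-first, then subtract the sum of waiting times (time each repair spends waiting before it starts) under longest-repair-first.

-26

SPT (increasing processing time): D C B A.
D: waits 0, runs 0→2
C: waits 2, runs 2→6
B: waits 6, runs 6→12
A: waits 12, runs 12→22
Sum = 0+2+6+12 = 20.
LPT (decreasing processing time): A B C D.
A: waits 0, runs 0→10
B: waits 10, runs 10→16
C: waits 16, runs 16→20
D: waits 20, runs 20→22
Sum = 0+10+16+20 = 46.
Difference = 20 − 46 = -26.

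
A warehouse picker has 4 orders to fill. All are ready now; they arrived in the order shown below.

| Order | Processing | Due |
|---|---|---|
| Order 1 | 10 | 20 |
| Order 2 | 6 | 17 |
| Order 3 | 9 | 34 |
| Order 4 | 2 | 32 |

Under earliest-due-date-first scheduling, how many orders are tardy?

0

EDD (increasing due date): Order 2 Order 1 Order 4 Order 3.
Order 2: 0→6, due 17, tardiness 0
Order 1: 6→16, due 20, tardiness 0
Order 4: 16→18, due 32, tardiness 0
Order 3: 18→27, due 34, tardiness 0
Late orders: 0.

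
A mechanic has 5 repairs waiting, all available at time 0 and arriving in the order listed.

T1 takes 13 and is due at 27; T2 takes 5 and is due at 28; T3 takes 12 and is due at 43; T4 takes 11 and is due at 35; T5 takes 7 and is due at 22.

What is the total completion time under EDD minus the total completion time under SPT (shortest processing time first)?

13

EDD (increasing due date): T5 T1 T2 T4 T3.
T5: 0→7
T1: 7→20
T2: 20→25
T4: 25→36
T3: 36→48
Sum = 7+20+25+36+48 = 136.
SPT (increasing processing time): T2 T5 T4 T3 T1.
T2: 0→5
T5: 5→12
T4: 12→23
T3: 23→35
T1: 35→48
Sum = 5+12+23+35+48 = 123.
Difference = 136 − 123 = 13.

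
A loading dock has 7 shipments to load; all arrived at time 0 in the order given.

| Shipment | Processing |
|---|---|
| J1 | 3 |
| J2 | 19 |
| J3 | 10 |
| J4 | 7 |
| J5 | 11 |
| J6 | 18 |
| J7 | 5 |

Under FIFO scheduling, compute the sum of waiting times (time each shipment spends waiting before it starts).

214

FIFO (arrival order): J1 J2 J3 J4 J5 J6 J7.
J1: waits 0, runs 0→3
J2: waits 3, runs 3→22
J3: waits 22, runs 22→32
J4: waits 32, runs 32→39
J5: waits 39, runs 39→50
J6: waits 50, runs 50→68
J7: waits 68, runs 68→73
Sum = 0+3+22+32+39+50+68 = 214.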